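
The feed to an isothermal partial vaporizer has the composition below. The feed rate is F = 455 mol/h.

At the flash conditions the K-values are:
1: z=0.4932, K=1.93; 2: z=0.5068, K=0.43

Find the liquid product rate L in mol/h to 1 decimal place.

L = 309.3 mol/h

Let ψ = V/F and solve Σ zᵢ(Kᵢ−1)/(1+ψ(Kᵢ−1)) = 0.
Feasibility: ΣzᵢKᵢ = 1.1698, Σzᵢ/Kᵢ = 1.4341 — both > 1, two phases present.
Iterate (Newton) starting at ψ = 0.46:
  ψ = 0.4600: g = -0.07029, g' = -0.5117 → ψ = 0.3226
  ψ = 0.3226: g = -0.00116, g' = -0.4996 → ψ = 0.3203
Converged at ψ = 0.3203.
Then V = ψ·F = 0.3203·455 = 145.7 mol/h and L = F − V = 309.3 mol/h.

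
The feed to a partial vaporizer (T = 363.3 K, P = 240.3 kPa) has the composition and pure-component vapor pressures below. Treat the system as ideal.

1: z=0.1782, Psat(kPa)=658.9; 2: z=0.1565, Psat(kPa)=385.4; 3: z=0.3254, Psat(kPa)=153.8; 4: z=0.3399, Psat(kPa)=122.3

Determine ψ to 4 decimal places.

ψ = 0.2066

Raoult's law: Kᵢ = Pᵢˢᵃᵗ/P = Pᵢˢᵃᵗ/240.3.
  K_1 = 658.9/240.3 = 2.741989, K_2 = 385.4/240.3 = 1.603829, K_3 = 153.8/240.3 = 0.640033, K_4 = 122.3/240.3 = 0.508947
Let ψ = V/F and solve Σ zᵢ(Kᵢ−1)/(1+ψ(Kᵢ−1)) = 0.
Feasibility: ΣzᵢKᵢ = 1.1209, Σzᵢ/Kᵢ = 1.3388 — both > 1, two phases present.
Iterate (Newton) starting at ψ = 0.47:
  ψ = 0.4700: g = -0.11369, g' = -0.3977 → ψ = 0.1841
  ψ = 0.1841: g = 0.01112, g' = -0.5036 → ψ = 0.2062
  ψ = 0.2062: g = 0.00017, g' = -0.4885 → ψ = 0.2066
Converged at ψ = 0.2066.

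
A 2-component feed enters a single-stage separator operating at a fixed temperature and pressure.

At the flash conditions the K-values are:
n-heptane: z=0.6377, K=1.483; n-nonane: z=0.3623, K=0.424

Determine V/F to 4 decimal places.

Material balance + equilibrium reduce to Σ zᵢ(Kᵢ−1)/(1+V/F(Kᵢ−1)) = 0.
Feasibility: ΣzᵢKᵢ = 1.0993, Σzᵢ/Kᵢ = 1.2845 — both > 1, two phases present.
Binary case is linear: z₁(K₁−1)(1+V/F(K₂−1)) + z₂(K₂−1)(1+V/F(K₁−1)) = 0
⇒ V/F = [z₁(K₁−1)+z₂(K₂−1)] / [−(K₁−1)(K₂−1)] = 0.09932/0.27821 = 0.3570

V/F = 0.3570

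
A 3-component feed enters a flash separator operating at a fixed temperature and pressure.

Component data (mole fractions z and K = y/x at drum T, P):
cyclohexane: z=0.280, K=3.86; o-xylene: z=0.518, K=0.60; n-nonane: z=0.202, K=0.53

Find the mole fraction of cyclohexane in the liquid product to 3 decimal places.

x_cyclohexane = 0.128

Iterate (Newton) starting at ψ = 0.5:
  ψ = 0.500: g = -0.0536, g' = -0.594 → ψ = 0.410
  ψ = 0.410: g = 0.0033, g' = -0.673 → ψ = 0.415
Converged at ψ = 0.415.
Compositions from xᵢ = zᵢ/(1+ψ(Kᵢ−1)), yᵢ = Kᵢxᵢ:
  cyclohexane: x = 0.128, y = 0.494
  o-xylene: x = 0.621, y = 0.373
  n-nonane: x = 0.251, y = 0.133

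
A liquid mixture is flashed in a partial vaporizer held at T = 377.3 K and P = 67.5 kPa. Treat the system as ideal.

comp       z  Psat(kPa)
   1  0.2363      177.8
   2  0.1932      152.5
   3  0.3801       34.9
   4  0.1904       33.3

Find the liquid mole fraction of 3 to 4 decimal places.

Raoult's law: Kᵢ = Pᵢˢᵃᵗ/P = Pᵢˢᵃᵗ/67.5.
  K_1 = 177.8/67.5 = 2.634074, K_2 = 152.5/67.5 = 2.259259, K_3 = 34.9/67.5 = 0.517037, K_4 = 33.3/67.5 = 0.493333
Rachford–Rice: g(V/F) = Σ zᵢ(Kᵢ−1)/(1+V/F(Kᵢ−1)) = 0.
Check two-phase: ΣzᵢKᵢ = 1.3494 > 1 and Σzᵢ/Kᵢ = 1.2963 > 1, so g(0) = 0.3494 > 0 and g(1) = -0.2963 < 0.
Newton–Raphson from V/F = 0.38:
  V/F = 0.3800: g = 0.05845, g' = -0.5883 → V/F = 0.4794
  V/F = 0.4794: g = 0.00194, g' = -0.5529 → V/F = 0.4829
Converged at V/F = 0.4829.
Compositions from xᵢ = zᵢ/(1+V/F(Kᵢ−1)), yᵢ = Kᵢxᵢ:
  1: x = 0.1321, y = 0.3479
  2: x = 0.1201, y = 0.2714
  3: x = 0.4957, y = 0.2563
  4: x = 0.2521, y = 0.1244

x_3 = 0.4957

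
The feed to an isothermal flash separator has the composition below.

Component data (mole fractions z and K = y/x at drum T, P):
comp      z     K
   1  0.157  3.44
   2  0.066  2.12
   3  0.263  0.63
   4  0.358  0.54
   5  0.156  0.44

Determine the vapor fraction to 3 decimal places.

Newton iteration, ψ⁰ = 0.65:
  ψ = 0.650: g = -0.3095, g' = -0.505 → ψ = 0.037
  ψ = 0.037: g = 0.0668, g' = -1.028 → ψ = 0.102
  ψ = 0.102: g = 0.0064, g' = -0.843 → ψ = 0.110
Converged at ψ = 0.110.

ψ = 0.110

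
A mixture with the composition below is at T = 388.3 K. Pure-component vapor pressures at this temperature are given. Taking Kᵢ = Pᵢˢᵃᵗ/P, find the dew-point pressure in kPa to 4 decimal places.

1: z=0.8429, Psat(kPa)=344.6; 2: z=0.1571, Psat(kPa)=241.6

Pdew = 322.9690 kPa

At the dew point ψ → 1, so Σzᵢ/Kᵢ = 1 with Kᵢ = Pᵢˢᵃᵗ/P ⇒ 1/P = Σzᵢ/Pᵢˢᵃᵗ.
1/P = 0.8429/344.6 + 0.1571/241.6 = 0.0030963 ⇒ P = 322.9690 kPa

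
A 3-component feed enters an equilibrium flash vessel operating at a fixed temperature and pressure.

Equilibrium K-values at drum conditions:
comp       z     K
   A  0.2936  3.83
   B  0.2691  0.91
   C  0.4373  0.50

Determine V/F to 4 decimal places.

V/F = 0.5464

Rachford–Rice: g(V/F) = Σ zᵢ(Kᵢ−1)/(1+V/F(Kᵢ−1)) = 0.
Check two-phase: ΣzᵢKᵢ = 1.5880 > 1 and Σzᵢ/Kᵢ = 1.2470 > 1, so g(0) = 0.5880 > 0 and g(1) = -0.2470 < 0.
Newton iteration, V/F⁰ = 0.5:
  V/F = 0.5000: g = 0.02716, g' = -0.5999 → V/F = 0.5453
  V/F = 0.5453: g = 0.00065, g' = -0.5726 → V/F = 0.5464
Converged at V/F = 0.5464.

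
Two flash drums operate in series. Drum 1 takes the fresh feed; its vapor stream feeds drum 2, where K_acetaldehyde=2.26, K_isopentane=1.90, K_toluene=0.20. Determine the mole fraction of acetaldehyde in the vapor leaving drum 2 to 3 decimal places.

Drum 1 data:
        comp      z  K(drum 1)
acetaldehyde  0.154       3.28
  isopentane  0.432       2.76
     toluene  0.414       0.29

y_acetaldehyde (drum 2) = 0.243

Drum 1:
Material balance + equilibrium reduce to Σ zᵢ(Kᵢ−1)/(1+ψ₁(Kᵢ−1)) = 0.
Check two-phase: ΣzᵢKᵢ = 1.817 > 1 and Σzᵢ/Kᵢ = 1.631 > 1, so g(0) = 0.817 > 0 and g(1) = -0.631 < 0.
Newton iteration, ψ₁⁰ = 0.3:
  ψ₁ = 0.300: g = 0.3326, g' = -1.192 → ψ₁ = 0.579
  ψ₁ = 0.579: g = 0.0289, g' = -1.079 → ψ₁ = 0.606
  ψ₁ = 0.606: g = -0.0002, g' = -1.097 → ψ₁ = 0.605
Converged at ψ₁ = 0.605.
Drum-1 compositions:
  acetaldehyde: x = 0.065, y = 0.212
  isopentane: x = 0.209, y = 0.577
  toluene: x = 0.726, y = 0.211
Drum-2 feed = drum-1 vapor: z₂ = (0.2122, 0.5772, 0.2106).
Drum 2:
Material balance + equilibrium reduce to Σ zᵢ(Kᵢ−1)/(1+ψ₂(Kᵢ−1)) = 0.
Check two-phase: ΣzᵢKᵢ = 1.618 > 1 and Σzᵢ/Kᵢ = 1.451 > 1, so g(0) = 0.618 > 0 and g(1) = -0.451 < 0.
Newton–Raphson from ψ₂ = 0.41:
  ψ₂ = 0.410: g = 0.3051, g' = -0.694 → ψ₂ = 0.849
  ψ₂ = 0.849: g = -0.1020, g' = -1.541 → ψ₂ = 0.783
  ψ₂ = 0.783: g = -0.0118, g' = -1.212 → ψ₂ = 0.773
Converged at ψ₂ = 0.773.
  acetaldehyde: x = 0.107, y = 0.243
  isopentane: x = 0.340, y = 0.647
  toluene: x = 0.552, y = 0.110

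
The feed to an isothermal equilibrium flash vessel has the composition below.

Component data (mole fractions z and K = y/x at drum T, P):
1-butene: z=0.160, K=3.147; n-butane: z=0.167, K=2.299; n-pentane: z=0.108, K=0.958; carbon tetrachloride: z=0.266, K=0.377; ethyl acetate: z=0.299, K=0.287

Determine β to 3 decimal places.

β = 0.167

Material balance + equilibrium reduce to Σ zᵢ(Kᵢ−1)/(1+β(Kᵢ−1)) = 0.
g(0) = ΣzᵢKᵢ − 1 = 0.177 and g(1) = 1 − Σzᵢ/Kᵢ = -0.984, so a root lies in (0, 1).
Newton iteration, β⁰ = 0.5:
  β = 0.500: g = -0.2794, g' = -0.860 → β = 0.175
  β = 0.175: g = -0.0078, g' = -0.905 → β = 0.167
Converged at β = 0.167.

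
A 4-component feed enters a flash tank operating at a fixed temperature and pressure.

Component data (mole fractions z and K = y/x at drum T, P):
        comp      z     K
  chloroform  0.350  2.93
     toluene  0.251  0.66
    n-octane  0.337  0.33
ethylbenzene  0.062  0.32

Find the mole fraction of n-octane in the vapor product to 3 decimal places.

Let β = V/F and solve Σ zᵢ(Kᵢ−1)/(1+β(Kᵢ−1)) = 0.
Check two-phase: ΣzᵢKᵢ = 1.322 > 1 and Σzᵢ/Kᵢ = 1.715 > 1, so g(0) = 0.322 > 0 and g(1) = -0.715 < 0.
Iterate (Newton) starting at β = 0.5:
  β = 0.500: g = -0.1625, g' = -0.788 → β = 0.294
  β = 0.294: g = 0.0025, g' = -0.846 → β = 0.297
Converged at β = 0.297.
Compositions from xᵢ = zᵢ/(1+β(Kᵢ−1)), yᵢ = Kᵢxᵢ:
  chloroform: x = 0.223, y = 0.652
  toluene: x = 0.279, y = 0.184
  n-octane: x = 0.421, y = 0.139
  ethylbenzene: x = 0.078, y = 0.025

y_n-octane = 0.139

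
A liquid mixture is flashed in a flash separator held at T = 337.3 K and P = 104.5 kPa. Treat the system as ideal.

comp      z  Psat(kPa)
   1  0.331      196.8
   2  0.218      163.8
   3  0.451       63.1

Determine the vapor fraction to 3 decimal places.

Raoult's law: Kᵢ = Pᵢˢᵃᵗ/P = Pᵢˢᵃᵗ/104.5.
  K_1 = 196.8/104.5 = 1.88325, K_2 = 163.8/104.5 = 1.56746, K_3 = 63.1/104.5 = 0.60383
Let ψ = V/F and solve Σ zᵢ(Kᵢ−1)/(1+ψ(Kᵢ−1)) = 0.
Check two-phase: ΣzᵢKᵢ = 1.237 > 1 and Σzᵢ/Kᵢ = 1.062 > 1, so g(0) = 0.237 > 0 and g(1) = -0.062 < 0.
Newton–Raphson from ψ = 0.5:
  ψ = 0.500: g = 0.0764, g' = -0.277 → ψ = 0.776
  ψ = 0.776: g = 0.0014, g' = -0.272 → ψ = 0.781
Converged at ψ = 0.781.

ψ = 0.781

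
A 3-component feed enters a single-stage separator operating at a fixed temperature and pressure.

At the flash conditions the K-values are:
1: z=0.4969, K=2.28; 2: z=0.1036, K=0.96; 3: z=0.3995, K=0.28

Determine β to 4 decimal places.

Material balance + equilibrium reduce to Σ zᵢ(Kᵢ−1)/(1+β(Kᵢ−1)) = 0.
Feasibility: ΣzᵢKᵢ = 1.3442, Σzᵢ/Kᵢ = 1.7526 — both > 1, two phases present.
Newton iteration, β⁰ = 0.38:
  β = 0.3800: g = 0.02771, g' = -0.7611 → β = 0.4164
  β = 0.4164: g = -0.00013, g' = -0.7690 → β = 0.4162
Converged at β = 0.4162.

β = 0.4162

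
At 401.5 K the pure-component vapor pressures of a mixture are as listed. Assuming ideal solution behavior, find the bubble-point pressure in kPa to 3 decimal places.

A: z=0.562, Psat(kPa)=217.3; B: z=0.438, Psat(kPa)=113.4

At the bubble point ψ → 0, so ΣzᵢKᵢ = 1 with Kᵢ = Pᵢˢᵃᵗ/P ⇒ P = ΣzᵢPᵢˢᵃᵗ.
P = 0.562·217.3 + 0.438·113.4 = 171.792 kPa

Pbub = 171.792 kPa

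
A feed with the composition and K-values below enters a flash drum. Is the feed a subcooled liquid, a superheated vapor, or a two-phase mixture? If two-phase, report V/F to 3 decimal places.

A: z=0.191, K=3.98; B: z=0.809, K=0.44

ΣzᵢKᵢ = 1.116; Σzᵢ/Kᵢ = 1.887.
Both exceed 1, so a two-phase solution exists.
Rachford–Rice: g(ψ) = Σ zᵢ(Kᵢ−1)/(1+ψ(Kᵢ−1)) = 0.
Iterate (Newton) starting at ψ = 0.5:
  ψ = 0.500: g = -0.4006, g' = -0.763 → ψ = 0.000
  ψ = 0.000: g = 0.1161, g' = -1.950 → ψ = 0.060
  ψ = 0.060: g = 0.0147, g' = -1.495 → ψ = 0.069
  ψ = 0.069: g = 0.0003, g' = -1.439 → ψ = 0.070
Converged at ψ = 0.070.

two-phase, V/F = 0.070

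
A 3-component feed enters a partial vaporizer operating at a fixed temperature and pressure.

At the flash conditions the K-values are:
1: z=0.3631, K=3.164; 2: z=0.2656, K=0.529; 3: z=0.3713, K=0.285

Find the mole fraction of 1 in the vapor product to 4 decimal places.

Newton–Raphson from ψ = 0.5:
  ψ = 0.5000: g = -0.19943, g' = -0.9529 → ψ = 0.2907
  ψ = 0.2907: g = 0.00223, g' = -1.0223 → ψ = 0.2929
Converged at ψ = 0.2929.
Compositions from xᵢ = zᵢ/(1+ψ(Kᵢ−1)), yᵢ = Kᵢxᵢ:
  1: x = 0.2222, y = 0.7032
  2: x = 0.3081, y = 0.1630
  3: x = 0.4697, y = 0.1339

y_1 = 0.7032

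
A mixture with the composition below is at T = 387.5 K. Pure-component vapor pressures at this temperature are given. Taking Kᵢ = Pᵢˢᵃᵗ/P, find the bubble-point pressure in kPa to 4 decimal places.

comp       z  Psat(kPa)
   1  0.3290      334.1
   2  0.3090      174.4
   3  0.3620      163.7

Pbub = 223.0679 kPa

At the bubble point ψ → 0, so ΣzᵢKᵢ = 1 with Kᵢ = Pᵢˢᵃᵗ/P ⇒ P = ΣzᵢPᵢˢᵃᵗ.
P = 0.3290·334.1 + 0.3090·174.4 + 0.3620·163.7 = 223.0679 kPa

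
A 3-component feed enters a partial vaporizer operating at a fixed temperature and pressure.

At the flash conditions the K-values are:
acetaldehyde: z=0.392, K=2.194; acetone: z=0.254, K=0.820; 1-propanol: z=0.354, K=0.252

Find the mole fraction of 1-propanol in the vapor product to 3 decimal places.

y_1-propanol = 0.108

Rachford–Rice: g(V/F) = Σ zᵢ(Kᵢ−1)/(1+V/F(Kᵢ−1)) = 0.
Check two-phase: ΣzᵢKᵢ = 1.158 > 1 and Σzᵢ/Kᵢ = 1.893 > 1, so g(0) = 0.158 > 0 and g(1) = -0.893 < 0.
Newton iteration, V/F⁰ = 0.5:
  V/F = 0.500: g = -0.1802, g' = -0.734 → V/F = 0.255
  V/F = 0.255: g = -0.0161, g' = -0.640 → V/F = 0.229
  V/F = 0.229: g = 0.0000, g' = -0.642 → V/F = 0.230
Converged at V/F = 0.230.
Compositions from xᵢ = zᵢ/(1+V/F(Kᵢ−1)), yᵢ = Kᵢxᵢ:
  acetaldehyde: x = 0.308, y = 0.675
  acetone: x = 0.265, y = 0.217
  1-propanol: x = 0.427, y = 0.108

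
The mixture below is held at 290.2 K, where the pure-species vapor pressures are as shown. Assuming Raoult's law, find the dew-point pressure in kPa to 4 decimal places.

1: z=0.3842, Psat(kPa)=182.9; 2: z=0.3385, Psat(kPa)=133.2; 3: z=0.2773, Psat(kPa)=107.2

At the dew point ψ → 1, so Σzᵢ/Kᵢ = 1 with Kᵢ = Pᵢˢᵃᵗ/P ⇒ 1/P = Σzᵢ/Pᵢˢᵃᵗ.
1/P = 0.3842/182.9 + 0.3385/133.2 + 0.2773/107.2 = 0.0072286 ⇒ P = 138.3385 kPa

Pdew = 138.3385 kPa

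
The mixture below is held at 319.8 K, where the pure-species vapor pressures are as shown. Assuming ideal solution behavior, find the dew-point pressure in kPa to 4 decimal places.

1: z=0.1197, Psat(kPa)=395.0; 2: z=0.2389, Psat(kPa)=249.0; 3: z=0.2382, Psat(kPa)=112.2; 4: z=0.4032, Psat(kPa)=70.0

At the dew point ψ → 1, so Σzᵢ/Kᵢ = 1 with Kᵢ = Pᵢˢᵃᵗ/P ⇒ 1/P = Σzᵢ/Pᵢˢᵃᵗ.
1/P = 0.1197/395.0 + 0.2389/249.0 + 0.2382/112.2 + 0.4032/70.0 = 0.0091455 ⇒ P = 109.3437 kPa

Pdew = 109.3437 kPa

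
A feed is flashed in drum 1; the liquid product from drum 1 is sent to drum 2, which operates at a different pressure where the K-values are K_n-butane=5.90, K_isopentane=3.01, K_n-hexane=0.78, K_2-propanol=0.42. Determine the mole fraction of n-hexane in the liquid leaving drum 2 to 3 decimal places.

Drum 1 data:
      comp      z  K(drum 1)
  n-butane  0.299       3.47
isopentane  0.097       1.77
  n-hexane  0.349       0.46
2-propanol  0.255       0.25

Drum 1:
Rachford–Rice: g(ψ₁) = Σ zᵢ(Kᵢ−1)/(1+ψ₁(Kᵢ−1)) = 0.
Feasibility: ΣzᵢKᵢ = 1.434, Σzᵢ/Kᵢ = 1.920 — both > 1, two phases present.
Newton iteration, ψ₁⁰ = 0.34:
  ψ₁ = 0.340: g = -0.0269, g' = -0.986 → ψ₁ = 0.313
Converged at ψ₁ = 0.313.
Drum-1 compositions:
  n-butane: x = 0.169, y = 0.585
  isopentane: x = 0.078, y = 0.138
  n-hexane: x = 0.420, y = 0.193
  2-propanol: x = 0.333, y = 0.083
Drum-2 feed = drum-1 liquid: z₂ = (0.1686, 0.0782, 0.4200, 0.3332).
Drum 2:
Newton iteration, ψ₂⁰ = 0.5:
  ψ₂ = 0.500: g = -0.0582, g' = -0.667 → ψ₂ = 0.413
  ψ₂ = 0.413: g = 0.0035, g' = -0.756 → ψ₂ = 0.417
Converged at ψ₂ = 0.417.
  n-butane: x = 0.055, y = 0.327
  isopentane: x = 0.043, y = 0.128
  n-hexane: x = 0.462, y = 0.361
  2-propanol: x = 0.440, y = 0.185

x_n-hexane (drum 2) = 0.462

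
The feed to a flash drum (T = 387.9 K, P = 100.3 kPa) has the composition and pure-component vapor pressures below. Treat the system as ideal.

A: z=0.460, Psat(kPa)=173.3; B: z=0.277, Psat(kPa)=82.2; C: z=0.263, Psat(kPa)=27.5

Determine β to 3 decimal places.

β = 0.244

Raoult's law: Kᵢ = Pᵢˢᵃᵗ/P = Pᵢˢᵃᵗ/100.3.
  K_A = 173.3/100.3 = 1.72782, K_B = 82.2/100.3 = 0.81954, K_C = 27.5/100.3 = 0.27418
Material balance + equilibrium reduce to Σ zᵢ(Kᵢ−1)/(1+β(Kᵢ−1)) = 0.
g(0) = ΣzᵢKᵢ − 1 = 0.094 and g(1) = 1 − Σzᵢ/Kᵢ = -0.563, so a root lies in (0, 1).
Newton–Raphson from β = 0.5:
  β = 0.500: g = -0.1091, g' = -0.483 → β = 0.274
  β = 0.274: g = -0.0118, g' = -0.395 → β = 0.244
Converged at β = 0.244.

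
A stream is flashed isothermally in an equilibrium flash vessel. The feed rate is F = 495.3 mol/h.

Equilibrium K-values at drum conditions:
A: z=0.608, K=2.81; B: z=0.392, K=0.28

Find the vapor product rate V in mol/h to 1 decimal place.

Rachford–Rice: g(ψ) = Σ zᵢ(Kᵢ−1)/(1+ψ(Kᵢ−1)) = 0.
g(0) = ΣzᵢKᵢ − 1 = 0.818 and g(1) = 1 − Σzᵢ/Kᵢ = -0.616, so a root lies in (0, 1).
Newton iteration, ψ⁰ = 0.57:
  ψ = 0.570: g = 0.0630, g' = -1.067 → ψ = 0.629
  ψ = 0.629: g = -0.0013, g' = -1.114 → ψ = 0.628
Converged at ψ = 0.628.
Then V = ψ·F = 0.6279·495.3 = 311.0 mol/h and L = F − V = 184.3 mol/h.

V = 311.0 mol/h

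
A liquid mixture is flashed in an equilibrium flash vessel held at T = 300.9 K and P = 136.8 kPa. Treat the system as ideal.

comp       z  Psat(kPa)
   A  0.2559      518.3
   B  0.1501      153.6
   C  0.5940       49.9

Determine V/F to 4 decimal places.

Raoult's law: Kᵢ = Pᵢˢᵃᵗ/P = Pᵢˢᵃᵗ/136.8.
  K_A = 518.3/136.8 = 3.788743, K_B = 153.6/136.8 = 1.122807, K_C = 49.9/136.8 = 0.364766
Material balance + equilibrium reduce to Σ zᵢ(Kᵢ−1)/(1+V/F(Kᵢ−1)) = 0.
Check two-phase: ΣzᵢKᵢ = 1.3547 > 1 and Σzᵢ/Kᵢ = 1.8297 > 1, so g(0) = 0.3547 > 0 and g(1) = -0.8297 < 0.
Iterate (Newton) starting at V/F = 0.5:
  V/F = 0.5000: g = -0.23754, g' = -0.8639 → V/F = 0.2250
  V/F = 0.2250: g = 0.01614, g' = -1.0798 → V/F = 0.2400
  V/F = 0.2400: g = 0.00023, g' = -1.0500 → V/F = 0.2402
Converged at V/F = 0.2402.

V/F = 0.2402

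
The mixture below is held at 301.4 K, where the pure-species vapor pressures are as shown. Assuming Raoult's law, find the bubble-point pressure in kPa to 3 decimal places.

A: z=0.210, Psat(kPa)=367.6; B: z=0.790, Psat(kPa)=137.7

At the bubble point ψ → 0, so ΣzᵢKᵢ = 1 with Kᵢ = Pᵢˢᵃᵗ/P ⇒ P = ΣzᵢPᵢˢᵃᵗ.
P = 0.210·367.6 + 0.790·137.7 = 185.979 kPa

Pbub = 185.979 kPa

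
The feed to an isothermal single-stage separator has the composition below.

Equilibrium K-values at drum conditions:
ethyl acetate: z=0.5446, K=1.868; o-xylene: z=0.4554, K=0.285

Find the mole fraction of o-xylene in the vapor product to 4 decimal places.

Let ψ = V/F and solve Σ zᵢ(Kᵢ−1)/(1+ψ(Kᵢ−1)) = 0.
Feasibility: ΣzᵢKᵢ = 1.1471, Σzᵢ/Kᵢ = 1.8894 — both > 1, two phases present.
Binary case is linear: z₁(K₁−1)(1+ψ(K₂−1)) + z₂(K₂−1)(1+ψ(K₁−1)) = 0
⇒ ψ = [z₁(K₁−1)+z₂(K₂−1)] / [−(K₁−1)(K₂−1)] = 0.14710/0.62062 = 0.2370
Compositions from xᵢ = zᵢ/(1+ψ(Kᵢ−1)), yᵢ = Kᵢxᵢ:
  ethyl acetate: x = 0.4517, y = 0.8437
  o-xylene: x = 0.5483, y = 0.1563

y_o-xylene = 0.1563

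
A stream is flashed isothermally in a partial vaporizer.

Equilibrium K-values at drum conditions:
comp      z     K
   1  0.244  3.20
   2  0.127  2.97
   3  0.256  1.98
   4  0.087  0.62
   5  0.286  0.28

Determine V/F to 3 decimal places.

V/F = 0.705

Newton–Raphson from V/F = 0.5:
  V/F = 0.500: g = 0.1875, g' = -0.885 → V/F = 0.712
  V/F = 0.712: g = -0.0067, g' = -0.998 → V/F = 0.705
Converged at V/F = 0.705.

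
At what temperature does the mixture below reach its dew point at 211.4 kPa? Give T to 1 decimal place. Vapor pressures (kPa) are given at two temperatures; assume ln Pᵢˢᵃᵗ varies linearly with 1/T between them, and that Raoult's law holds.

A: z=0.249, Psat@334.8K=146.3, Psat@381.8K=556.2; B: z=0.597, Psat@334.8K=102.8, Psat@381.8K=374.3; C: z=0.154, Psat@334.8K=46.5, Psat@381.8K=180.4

T = 362.8 K

Dew-point temperature: Σzᵢ·P/Pᵢˢᵃᵗ(T) = 1. Interpolate ln Pᵢˢᵃᵗ = aᵢ + bᵢ/T.
  T = 334.8 K: ΣzᵢP/Pᵢˢᵃᵗ = 2.2876
  T = 381.8 K: ΣzᵢP/Pᵢˢᵃᵗ = 0.6123
  T = 358.3 K: ΣzᵢP/Pᵢˢᵃᵗ = 1.1333
  T = 370.1 K: ΣzᵢP/Pᵢˢᵃᵗ = 0.8238
  T = 364.2 K: ΣzᵢP/Pᵢˢᵃᵗ = 0.9637
  T = 361.2 K: ΣzᵢP/Pᵢˢᵃᵗ = 1.0458
  T = 362.7 K: ΣzᵢP/Pᵢˢᵃᵗ = 1.0038
Interpolating between 362.7 K and 364.2 K gives T ≈ 362.8 K.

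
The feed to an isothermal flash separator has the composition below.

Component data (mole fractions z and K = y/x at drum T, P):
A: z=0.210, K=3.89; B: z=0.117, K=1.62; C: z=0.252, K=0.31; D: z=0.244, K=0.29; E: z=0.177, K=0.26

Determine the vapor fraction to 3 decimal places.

Rachford–Rice: g(ψ) = Σ zᵢ(Kᵢ−1)/(1+ψ(Kᵢ−1)) = 0.
g(0) = ΣzᵢKᵢ − 1 = 0.201 and g(1) = 1 − Σzᵢ/Kᵢ = -1.461, so a root lies in (0, 1).
Newton–Raphson from ψ = 0.39:
  ψ = 0.390: g = -0.3179, g' = -1.068 → ψ = 0.092
  ψ = 0.092: g = 0.0359, g' = -1.522 → ψ = 0.116
  ψ = 0.116: g = 0.0012, g' = -1.427 → ψ = 0.117
Converged at ψ = 0.117.

ψ = 0.117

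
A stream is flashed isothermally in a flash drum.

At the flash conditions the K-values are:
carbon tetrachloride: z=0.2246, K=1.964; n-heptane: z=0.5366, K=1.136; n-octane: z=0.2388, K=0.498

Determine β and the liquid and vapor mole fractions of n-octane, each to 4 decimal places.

Material balance + equilibrium reduce to Σ zᵢ(Kᵢ−1)/(1+β(Kᵢ−1)) = 0.
Feasibility: ΣzᵢKᵢ = 1.1696, Σzᵢ/Kᵢ = 1.0662 — both > 1, two phases present.
Newton iteration, β⁰ = 0.49:
  β = 0.4900: g = 0.05649, g' = -0.2108 → β = 0.7579
  β = 0.7579: g = -0.00223, g' = -0.2346 → β = 0.7484
Converged at β = 0.7484.
Compositions from xᵢ = zᵢ/(1+β(Kᵢ−1)), yᵢ = Kᵢxᵢ:
  carbon tetrachloride: x = 0.1305, y = 0.2562
  n-heptane: x = 0.4870, y = 0.5533
  n-octane: x = 0.3825, y = 0.1905

β = 0.7484, x_n-octane = 0.3825, y_n-octane = 0.1905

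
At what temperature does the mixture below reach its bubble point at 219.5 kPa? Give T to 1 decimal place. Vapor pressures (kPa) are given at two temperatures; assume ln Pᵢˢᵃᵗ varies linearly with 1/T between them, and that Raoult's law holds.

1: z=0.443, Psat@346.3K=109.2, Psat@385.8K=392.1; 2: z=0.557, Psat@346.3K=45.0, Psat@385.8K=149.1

Bubble-point temperature: ΣzᵢPᵢˢᵃᵗ(T) = P. Interpolate ln Pᵢˢᵃᵗ = aᵢ + bᵢ/T.
  T = 346.3 K: ΣzᵢPᵢˢᵃᵗ = 73.44 kPa
  T = 385.8 K: ΣzᵢPᵢˢᵃᵗ = 256.75 kPa
  T = 366.1 K: ΣzᵢPᵢˢᵃᵗ = 142.23 kPa
  T = 376.0 K: ΣzᵢPᵢˢᵃᵗ = 192.86 kPa
  T = 380.9 K: ΣzᵢPᵢˢᵃᵗ = 222.93 kPa
  T = 378.4 K: ΣzᵢPᵢˢᵃᵗ = 207.14 kPa
Interpolating between 378.4 K and 380.9 K gives T ≈ 380.4 K.

T = 380.4 K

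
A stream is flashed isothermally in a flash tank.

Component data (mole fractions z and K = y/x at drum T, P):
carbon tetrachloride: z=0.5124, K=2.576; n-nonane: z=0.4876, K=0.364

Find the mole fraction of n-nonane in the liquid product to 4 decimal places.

Let ψ = V/F and solve Σ zᵢ(Kᵢ−1)/(1+ψ(Kᵢ−1)) = 0.
Feasibility: ΣzᵢKᵢ = 1.4974, Σzᵢ/Kᵢ = 1.5385 — both > 1, two phases present.
Binary case is linear: z₁(K₁−1)(1+ψ(K₂−1)) + z₂(K₂−1)(1+ψ(K₁−1)) = 0
⇒ ψ = [z₁(K₁−1)+z₂(K₂−1)] / [−(K₁−1)(K₂−1)] = 0.49743/1.00234 = 0.4963
Compositions from xᵢ = zᵢ/(1+ψ(Kᵢ−1)), yᵢ = Kᵢxᵢ:
  carbon tetrachloride: x = 0.2875, y = 0.7407
  n-nonane: x = 0.7125, y = 0.2593

x_n-nonane = 0.7125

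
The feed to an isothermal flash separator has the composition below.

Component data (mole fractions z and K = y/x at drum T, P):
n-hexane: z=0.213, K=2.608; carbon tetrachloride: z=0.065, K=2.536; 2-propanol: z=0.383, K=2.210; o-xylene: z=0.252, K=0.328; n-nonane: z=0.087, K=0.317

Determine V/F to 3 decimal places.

Rachford–Rice: g(V/F) = Σ zᵢ(Kᵢ−1)/(1+V/F(Kᵢ−1)) = 0.
Feasibility: ΣzᵢKᵢ = 1.677, Σzᵢ/Kᵢ = 1.323 — both > 1, two phases present.
Newton–Raphson from V/F = 0.44:
  V/F = 0.440: g = 0.2372, g' = -0.795 → V/F = 0.738
  V/F = 0.738: g = -0.0080, g' = -0.919 → V/F = 0.730
Converged at V/F = 0.730.

V/F = 0.730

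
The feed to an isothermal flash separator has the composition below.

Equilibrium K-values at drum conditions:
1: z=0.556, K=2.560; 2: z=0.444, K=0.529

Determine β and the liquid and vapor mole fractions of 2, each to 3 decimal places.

Material balance + equilibrium reduce to Σ zᵢ(Kᵢ−1)/(1+β(Kᵢ−1)) = 0.
Feasibility: ΣzᵢKᵢ = 1.658, Σzᵢ/Kᵢ = 1.057 — both > 1, two phases present.
Binary case is linear: z₁(K₁−1)(1+β(K₂−1)) + z₂(K₂−1)(1+β(K₁−1)) = 0
⇒ β = [z₁(K₁−1)+z₂(K₂−1)] / [−(K₁−1)(K₂−1)] = 0.6582/0.7348 = 0.896
Compositions from xᵢ = zᵢ/(1+β(Kᵢ−1)), yᵢ = Kᵢxᵢ:
  1: x = 0.232, y = 0.594
  2: x = 0.768, y = 0.406

β = 0.896, x_2 = 0.768, y_2 = 0.406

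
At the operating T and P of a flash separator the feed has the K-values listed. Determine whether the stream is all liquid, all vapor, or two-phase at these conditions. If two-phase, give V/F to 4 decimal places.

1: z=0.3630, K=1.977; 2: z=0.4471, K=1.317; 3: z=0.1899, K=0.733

ΣzᵢKᵢ = 1.4457; Σzᵢ/Kᵢ = 0.7822.
Since Σzᵢ/Kᵢ < 1 the mixture is above its dew point — single vapor phase.

all vapor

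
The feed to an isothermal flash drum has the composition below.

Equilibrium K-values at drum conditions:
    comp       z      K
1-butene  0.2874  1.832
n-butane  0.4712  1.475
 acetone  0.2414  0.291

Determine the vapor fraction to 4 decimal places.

ψ = 0.6653

Rachford–Rice: g(ψ) = Σ zᵢ(Kᵢ−1)/(1+ψ(Kᵢ−1)) = 0.
Feasibility: ΣzᵢKᵢ = 1.2918, Σzᵢ/Kᵢ = 1.3059 — both > 1, two phases present.
Newton iteration, ψ⁰ = 0.44:
  ψ = 0.4400: g = 0.11141, g' = -0.4357 → ψ = 0.6957
  ψ = 0.6957: g = -0.01808, g' = -0.6125 → ψ = 0.6662
  ψ = 0.6662: g = -0.00050, g' = -0.5795 → ψ = 0.6653
Converged at ψ = 0.6653.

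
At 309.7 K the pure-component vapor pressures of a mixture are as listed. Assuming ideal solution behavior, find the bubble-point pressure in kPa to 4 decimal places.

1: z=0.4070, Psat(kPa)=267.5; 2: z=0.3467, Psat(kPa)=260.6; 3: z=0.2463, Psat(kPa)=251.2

At the bubble point ψ → 0, so ΣzᵢKᵢ = 1 with Kᵢ = Pᵢˢᵃᵗ/P ⇒ P = ΣzᵢPᵢˢᵃᵗ.
P = 0.4070·267.5 + 0.3467·260.6 + 0.2463·251.2 = 261.0931 kPa

Pbub = 261.0931 kPa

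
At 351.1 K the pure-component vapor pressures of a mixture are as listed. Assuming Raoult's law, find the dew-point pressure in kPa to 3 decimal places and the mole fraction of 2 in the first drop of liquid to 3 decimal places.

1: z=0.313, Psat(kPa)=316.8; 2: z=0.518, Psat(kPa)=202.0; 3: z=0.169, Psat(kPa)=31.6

Pdew = 112.354 kPa, x_2 = 0.288

At the dew point ψ → 1, so Σzᵢ/Kᵢ = 1 with Kᵢ = Pᵢˢᵃᵗ/P ⇒ 1/P = Σzᵢ/Pᵢˢᵃᵗ.
1/P = 0.313/316.8 + 0.518/202.0 + 0.169/31.6 = 0.008900 ⇒ P = 112.354 kPa
xᵢ = zᵢP/Pᵢˢᵃᵗ ⇒ x_2 = 0.518·112.354/202.0 = 0.288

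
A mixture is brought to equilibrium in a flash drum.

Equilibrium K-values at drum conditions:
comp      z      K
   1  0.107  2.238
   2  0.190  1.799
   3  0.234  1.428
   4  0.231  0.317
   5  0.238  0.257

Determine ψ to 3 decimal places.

ψ = 0.089

Let ψ = V/F and solve Σ zᵢ(Kᵢ−1)/(1+ψ(Kᵢ−1)) = 0.
g(0) = ΣzᵢKᵢ − 1 = 0.050 and g(1) = 1 − Σzᵢ/Kᵢ = -0.972, so a root lies in (0, 1).
Newton iteration, ψ⁰ = 0.39:
  ψ = 0.390: g = -0.1731, g' = -0.637 → ψ = 0.118
  ψ = 0.118: g = -0.0160, g' = -0.550 → ψ = 0.089
Converged at ψ = 0.089.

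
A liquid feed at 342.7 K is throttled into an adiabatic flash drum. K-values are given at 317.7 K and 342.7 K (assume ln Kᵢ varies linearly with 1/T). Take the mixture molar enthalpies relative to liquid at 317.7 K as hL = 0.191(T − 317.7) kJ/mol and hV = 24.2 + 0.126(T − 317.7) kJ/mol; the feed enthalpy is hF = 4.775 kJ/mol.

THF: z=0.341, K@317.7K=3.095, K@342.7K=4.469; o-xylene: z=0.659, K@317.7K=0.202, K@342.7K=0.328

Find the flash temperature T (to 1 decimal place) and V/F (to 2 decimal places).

T = 322.8 K, V/F = 0.16

Adiabatic flash: solve Rachford–Rice at each trial T, then check hF = ψ·hV(T) + (1−ψ)·hL(T).
  T = 317.7 K: K = (3.095, 0.202), RR gives ψ = 0.113, H_out = 2.729 kJ/mol
  T = 342.7 K: K = (4.469, 0.328), RR gives ψ = 0.317, H_out = 11.942 kJ/mol
  T = 330.2 K: K = (3.745, 0.260), RR gives ψ = 0.221, H_out = 7.547 kJ/mol
  T = 323.9 K: K = (3.408, 0.229), RR gives ψ = 0.169, H_out = 5.203 kJ/mol
  T = 320.8 K: K = (3.249, 0.215), RR gives ψ = 0.142, H_out = 3.991 kJ/mol
  T = 322.4 K: K = (3.331, 0.223), RR gives ψ = 0.156, H_out = 4.622 kJ/mol
Linear interpolation between T = 322.4 (H_out = 4.622) and T = 323.9 (H_out = 5.203) on hF = 4.775 gives T ≈ 322.8 K, at which ψ = 0.16.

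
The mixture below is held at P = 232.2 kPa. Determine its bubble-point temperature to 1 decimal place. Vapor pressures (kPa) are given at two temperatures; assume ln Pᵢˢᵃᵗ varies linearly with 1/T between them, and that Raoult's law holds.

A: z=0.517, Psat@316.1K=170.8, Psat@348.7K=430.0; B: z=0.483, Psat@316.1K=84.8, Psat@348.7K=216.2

Bubble-point temperature: ΣzᵢPᵢˢᵃᵗ(T) = P. Interpolate ln Pᵢˢᵃᵗ = aᵢ + bᵢ/T.
  T = 316.1 K: ΣzᵢPᵢˢᵃᵗ = 129.26 kPa
  T = 348.7 K: ΣzᵢPᵢˢᵃᵗ = 326.73 kPa
  T = 332.4 K: ΣzᵢPᵢˢᵃᵗ = 210.24 kPa
  T = 340.5 K: ΣzᵢPᵢˢᵃᵗ = 263.12 kPa
  T = 336.4 K: ΣzᵢPᵢˢᵃᵗ = 235.19 kPa
  T = 334.4 K: ΣzᵢPᵢˢᵃᵗ = 222.44 kPa
Interpolating between 334.4 K and 336.4 K gives T ≈ 335.9 K.

T = 335.9 K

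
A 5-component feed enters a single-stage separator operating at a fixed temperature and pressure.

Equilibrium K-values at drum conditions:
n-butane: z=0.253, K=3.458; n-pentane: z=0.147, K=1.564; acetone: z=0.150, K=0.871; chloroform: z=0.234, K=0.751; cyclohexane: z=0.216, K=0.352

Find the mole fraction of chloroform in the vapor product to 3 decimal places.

Newton iteration, ψ⁰ = 0.5:
  ψ = 0.500: g = 0.0494, g' = -0.556 → ψ = 0.589
  ψ = 0.589: g = 0.0008, g' = -0.542 → ψ = 0.590
Converged at ψ = 0.590.
Compositions from xᵢ = zᵢ/(1+ψ(Kᵢ−1)), yᵢ = Kᵢxᵢ:
  n-butane: x = 0.103, y = 0.357
  n-pentane: x = 0.110, y = 0.172
  acetone: x = 0.162, y = 0.141
  chloroform: x = 0.274, y = 0.206
  cyclohexane: x = 0.350, y = 0.123

y_chloroform = 0.206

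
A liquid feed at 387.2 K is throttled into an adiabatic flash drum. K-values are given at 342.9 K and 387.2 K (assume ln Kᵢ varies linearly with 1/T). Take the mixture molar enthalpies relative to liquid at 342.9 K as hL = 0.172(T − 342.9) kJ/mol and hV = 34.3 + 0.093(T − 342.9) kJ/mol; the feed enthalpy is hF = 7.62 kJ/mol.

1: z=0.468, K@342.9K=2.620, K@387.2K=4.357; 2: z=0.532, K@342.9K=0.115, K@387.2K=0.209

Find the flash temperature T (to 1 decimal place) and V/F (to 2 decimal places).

T = 344.7 K, V/F = 0.21

Adiabatic flash: solve Rachford–Rice at each trial T, then check hF = ψ·hV(T) + (1−ψ)·hL(T).
  T = 342.9 K: K = (2.620, 0.115), RR gives ψ = 0.200, H_out = 6.874 kJ/mol
  T = 387.2 K: K = (4.357, 0.209), RR gives ψ = 0.433, H_out = 20.962 kJ/mol
  T = 365.0 K: K = (3.429, 0.158), RR gives ψ = 0.337, H_out = 14.761 kJ/mol
  T = 353.9 K: K = (3.008, 0.135), RR gives ψ = 0.276, H_out = 11.129 kJ/mol
  T = 348.4 K: K = (2.810, 0.125), RR gives ψ = 0.241, H_out = 9.105 kJ/mol
  T = 345.6 K: K = (2.713, 0.120), RR gives ψ = 0.221, H_out = 7.999 kJ/mol
  T = 344.2 K: K = (2.664, 0.117), RR gives ψ = 0.211, H_out = 7.424 kJ/mol
Linear interpolation between T = 344.2 (H_out = 7.424) and T = 345.6 (H_out = 7.999) on hF = 7.62 gives T ≈ 344.7 K, at which ψ = 0.21.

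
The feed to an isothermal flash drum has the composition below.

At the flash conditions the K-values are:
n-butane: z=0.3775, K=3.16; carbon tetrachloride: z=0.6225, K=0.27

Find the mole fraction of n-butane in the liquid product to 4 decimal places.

Rachford–Rice: g(ψ) = Σ zᵢ(Kᵢ−1)/(1+ψ(Kᵢ−1)) = 0.
Check two-phase: ΣzᵢKᵢ = 1.3610 > 1 and Σzᵢ/Kᵢ = 2.4250 > 1, so g(0) = 0.3610 > 0 and g(1) = -1.4250 < 0.
Newton–Raphson from ψ = 0.5:
  ψ = 0.5000: g = -0.32361, g' = -1.2298 → ψ = 0.2369
  ψ = 0.2369: g = -0.01000, g' = -1.2557 → ψ = 0.2289
Converged at ψ = 0.2289.
Compositions from xᵢ = zᵢ/(1+ψ(Kᵢ−1)), yᵢ = Kᵢxᵢ:
  n-butane: x = 0.2526, y = 0.7982
  carbon tetrachloride: x = 0.7474, y = 0.2018

x_n-butane = 0.2526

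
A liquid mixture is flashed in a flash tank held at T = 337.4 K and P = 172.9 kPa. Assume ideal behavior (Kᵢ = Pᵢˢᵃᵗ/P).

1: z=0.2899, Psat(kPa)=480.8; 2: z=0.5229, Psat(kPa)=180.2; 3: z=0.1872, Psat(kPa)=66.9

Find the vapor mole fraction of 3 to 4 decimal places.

y_3 = 0.1458

Raoult's law: Kᵢ = Pᵢˢᵃᵗ/P = Pᵢˢᵃᵗ/172.9.
  K_1 = 480.8/172.9 = 2.780798, K_2 = 180.2/172.9 = 1.042221, K_3 = 66.9/172.9 = 0.386929
Let ψ = V/F and solve Σ zᵢ(Kᵢ−1)/(1+ψ(Kᵢ−1)) = 0.
Check two-phase: ΣzᵢKᵢ = 1.4236 > 1 and Σzᵢ/Kᵢ = 1.0898 > 1, so g(0) = 0.4236 > 0 and g(1) = -0.0898 < 0.
Iterate (Newton) starting at ψ = 0.4:
  ψ = 0.4000: g = 0.17115, g' = -0.4380 → ψ = 0.7908
  ψ = 0.7908: g = 0.01297, g' = -0.4245 → ψ = 0.8213
  ψ = 0.8213: g = -0.00020, g' = -0.4379 → ψ = 0.8209
Converged at ψ = 0.8209.
Compositions from xᵢ = zᵢ/(1+ψ(Kᵢ−1)), yᵢ = Kᵢxᵢ:
  1: x = 0.1178, y = 0.3275
  2: x = 0.5054, y = 0.5267
  3: x = 0.3769, y = 0.1458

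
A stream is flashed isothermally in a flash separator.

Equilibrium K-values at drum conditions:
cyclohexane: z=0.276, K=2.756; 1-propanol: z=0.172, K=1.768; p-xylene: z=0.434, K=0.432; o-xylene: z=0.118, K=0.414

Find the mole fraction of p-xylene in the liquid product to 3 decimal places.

Rachford–Rice: g(V/F) = Σ zᵢ(Kᵢ−1)/(1+V/F(Kᵢ−1)) = 0.
Check two-phase: ΣzᵢKᵢ = 1.301 > 1 and Σzᵢ/Kᵢ = 1.487 > 1, so g(0) = 0.301 > 0 and g(1) = -0.487 < 0.
Newton iteration, V/F⁰ = 0.4:
  V/F = 0.400: g = -0.0236, g' = -0.657 → V/F = 0.364
Converged at V/F = 0.364.
Compositions from xᵢ = zᵢ/(1+V/F(Kᵢ−1)), yᵢ = Kᵢxᵢ:
  cyclohexane: x = 0.168, y = 0.464
  1-propanol: x = 0.134, y = 0.238
  p-xylene: x = 0.547, y = 0.236
  o-xylene: x = 0.150, y = 0.062

x_p-xylene = 0.547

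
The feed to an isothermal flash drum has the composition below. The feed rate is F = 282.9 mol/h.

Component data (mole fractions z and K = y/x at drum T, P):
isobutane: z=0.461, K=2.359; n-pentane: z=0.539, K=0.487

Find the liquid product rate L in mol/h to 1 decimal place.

L = 140.9 mol/h

Material balance + equilibrium reduce to Σ zᵢ(Kᵢ−1)/(1+V/F(Kᵢ−1)) = 0.
Feasibility: ΣzᵢKᵢ = 1.350, Σzᵢ/Kᵢ = 1.302 — both > 1, two phases present.
Iterate (Newton) starting at V/F = 0.6:
  V/F = 0.600: g = -0.0544, g' = -0.554 → V/F = 0.502
Converged at V/F = 0.502.
Then V = V/F·F = 0.5020·282.9 = 142.0 mol/h and L = F − V = 140.9 mol/h.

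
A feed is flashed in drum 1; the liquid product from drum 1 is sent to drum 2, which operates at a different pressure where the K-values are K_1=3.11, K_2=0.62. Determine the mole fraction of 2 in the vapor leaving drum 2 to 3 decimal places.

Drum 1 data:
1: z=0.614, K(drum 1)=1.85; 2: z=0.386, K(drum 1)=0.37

y_2 (drum 2) = 0.525

Drum 1:
Let ψ₁ = V/F and solve Σ zᵢ(Kᵢ−1)/(1+ψ₁(Kᵢ−1)) = 0.
Feasibility: ΣzᵢKᵢ = 1.279, Σzᵢ/Kᵢ = 1.375 — both > 1, two phases present.
Newton iteration, ψ₁⁰ = 0.5:
  ψ₁ = 0.500: g = 0.0112, g' = -0.545 → ψ₁ = 0.521
  ψ₁ = 0.521: g = -0.0001, g' = -0.552 → ψ₁ = 0.520
Converged at ψ₁ = 0.520.
Drum-1 compositions:
  1: x = 0.426, y = 0.787
  2: x = 0.574, y = 0.212
Drum-2 feed = drum-1 liquid: z₂ = (0.4257, 0.5743).
Drum 2:
Material balance + equilibrium reduce to Σ zᵢ(Kᵢ−1)/(1+ψ₂(Kᵢ−1)) = 0.
Feasibility: ΣzᵢKᵢ = 1.680, Σzᵢ/Kᵢ = 1.063 — both > 1, two phases present.
Binary case is linear: z₁(K₁−1)(1+ψ₂(K₂−1)) + z₂(K₂−1)(1+ψ₂(K₁−1)) = 0
⇒ ψ₂ = [z₁(K₁−1)+z₂(K₂−1)] / [−(K₁−1)(K₂−1)] = 0.6799/0.8018 = 0.848
  1: x = 0.153, y = 0.475
  2: x = 0.847, y = 0.525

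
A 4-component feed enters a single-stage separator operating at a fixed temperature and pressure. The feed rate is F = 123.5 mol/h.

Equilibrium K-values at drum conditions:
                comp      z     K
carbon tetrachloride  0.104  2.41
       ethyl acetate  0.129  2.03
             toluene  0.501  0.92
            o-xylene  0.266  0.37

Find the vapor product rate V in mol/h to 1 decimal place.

V = 22.0 mol/h

Material balance + equilibrium reduce to Σ zᵢ(Kᵢ−1)/(1+V/F(Kᵢ−1)) = 0.
g(0) = ΣzᵢKᵢ − 1 = 0.072 and g(1) = 1 − Σzᵢ/Kᵢ = -0.370, so a root lies in (0, 1).
Newton–Raphson from V/F = 0.64:
  V/F = 0.640: g = -0.1659, g' = -0.407 → V/F = 0.232
  V/F = 0.232: g = -0.0195, g' = -0.355 → V/F = 0.177
  V/F = 0.177: g = 0.0003, g' = -0.367 → V/F = 0.178
Converged at V/F = 0.178.
Then V = V/F·F = 0.1783·123.5 = 22.0 mol/h and L = F − V = 101.5 mol/h.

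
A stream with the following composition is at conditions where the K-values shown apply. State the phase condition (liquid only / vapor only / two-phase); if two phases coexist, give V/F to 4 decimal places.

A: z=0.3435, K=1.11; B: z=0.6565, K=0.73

liquid only

ΣzᵢKᵢ = 0.8605; Σzᵢ/Kᵢ = 1.2088.
Since ΣzᵢKᵢ < 1 the mixture is below its bubble point — single liquid phase.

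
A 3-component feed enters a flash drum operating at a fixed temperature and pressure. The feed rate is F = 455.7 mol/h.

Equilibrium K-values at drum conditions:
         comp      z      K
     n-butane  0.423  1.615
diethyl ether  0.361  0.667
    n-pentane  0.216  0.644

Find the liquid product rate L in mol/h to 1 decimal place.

L = 319.0 mol/h

Material balance + equilibrium reduce to Σ zᵢ(Kᵢ−1)/(1+ψ(Kᵢ−1)) = 0.
Check two-phase: ΣzᵢKᵢ = 1.063 > 1 and Σzᵢ/Kᵢ = 1.139 > 1, so g(0) = 0.063 > 0 and g(1) = -0.139 < 0.
Newton iteration, ψ⁰ = 0.5:
  ψ = 0.500: g = -0.0388, g' = -0.192 → ψ = 0.298
  ψ = 0.298: g = 0.0005, g' = -0.198 → ψ = 0.300
Converged at ψ = 0.300.
Then V = ψ·F = 0.2999·455.7 = 136.7 mol/h and L = F − V = 319.0 mol/h.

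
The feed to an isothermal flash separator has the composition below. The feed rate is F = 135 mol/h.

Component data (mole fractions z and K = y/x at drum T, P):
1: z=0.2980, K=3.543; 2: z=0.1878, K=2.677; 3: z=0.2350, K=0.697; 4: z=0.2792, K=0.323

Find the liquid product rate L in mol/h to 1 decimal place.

L = 45.6 mol/h

Material balance + equilibrium reduce to Σ zᵢ(Kᵢ−1)/(1+ψ(Kᵢ−1)) = 0.
g(0) = ΣzᵢKᵢ − 1 = 0.8125 and g(1) = 1 − Σzᵢ/Kᵢ = -0.3558, so a root lies in (0, 1).
Newton iteration, ψ⁰ = 0.5:
  ψ = 0.5000: g = 0.13526, g' = -0.8522 → ψ = 0.6587
  ψ = 0.6587: g = 0.00279, g' = -0.8391 → ψ = 0.6621
Converged at ψ = 0.6621.
Then V = ψ·F = 0.6621·135 = 89.4 mol/h and L = F − V = 45.6 mol/h.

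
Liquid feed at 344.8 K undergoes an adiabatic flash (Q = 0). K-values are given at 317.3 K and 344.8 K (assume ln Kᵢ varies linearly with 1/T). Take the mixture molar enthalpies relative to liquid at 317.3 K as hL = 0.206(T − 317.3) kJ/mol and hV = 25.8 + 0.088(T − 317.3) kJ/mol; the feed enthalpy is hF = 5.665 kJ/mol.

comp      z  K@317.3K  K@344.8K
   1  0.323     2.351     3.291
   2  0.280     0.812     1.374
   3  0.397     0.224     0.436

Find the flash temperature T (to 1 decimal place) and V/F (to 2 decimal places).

Adiabatic flash: solve Rachford–Rice at each trial T, then check hF = ψ·hV(T) + (1−ψ)·hL(T).
  T = 317.3 K: K = (2.351, 0.812, 0.224), RR gives ψ = 0.096, H_out = 2.470 kJ/mol
  T = 344.8 K: K = (3.291, 1.374, 0.436), RR gives ψ = 0.696, H_out = 21.352 kJ/mol
  T = 331.1 K: K = (2.803, 1.069, 0.317), RR gives ψ = 0.378, H_out = 11.972 kJ/mol
  T = 324.2 K: K = (2.572, 0.934, 0.268), RR gives ψ = 0.236, H_out = 7.322 kJ/mol
  T = 320.8 K: K = (2.462, 0.873, 0.245), RR gives ψ = 0.167, H_out = 4.969 kJ/mol
  T = 322.5 K: K = (2.516, 0.903, 0.256), RR gives ψ = 0.202, H_out = 6.153 kJ/mol
Linear interpolation between T = 320.8 (H_out = 4.969) and T = 322.5 (H_out = 6.153) on hF = 5.665 gives T ≈ 321.8 K, at which ψ = 0.19.

T = 321.8 K, V/F = 0.19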